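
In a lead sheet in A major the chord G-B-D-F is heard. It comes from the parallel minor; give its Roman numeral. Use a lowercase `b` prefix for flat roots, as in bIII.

bVII7

In A major scale degree 7 is G#; G is its lowered form, from A minor. The diatonic chord on degree 7 would be G#dim (vii°), but G–B–D–F is the dominant-seventh chord from A minor. As a borrowed chord it is labeled bVII7.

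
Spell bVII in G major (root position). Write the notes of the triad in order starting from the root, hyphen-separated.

F-A-C

bVII is built on the lowered scale degree 7. In G major degree 7 is F#; lowered it becomes F. In G minor the chord on F is F–A–C.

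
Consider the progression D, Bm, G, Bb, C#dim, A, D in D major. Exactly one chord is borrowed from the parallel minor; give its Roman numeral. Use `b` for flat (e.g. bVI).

D major has the diatonic set D, Em, F#m, G, A, Bm, C#dim. D, Bm, G, C#dim and A all belong to that set. But Bb (Bb–D–F) is foreign: the diatonic vi on degree 6 is Bm, whereas Bb comes from D minor. It is labeled bVI.

bVI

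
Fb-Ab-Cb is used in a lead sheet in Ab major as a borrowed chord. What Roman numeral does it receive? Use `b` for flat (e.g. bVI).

The root Fb is the lowered 6th scale degree — diatonically Ab major has F there. Diatonically Ab major has Fm (vi) on that degree; Fb–Ab–Cb is instead the major chord native to Ab minor, so it takes the label bVI.

bVI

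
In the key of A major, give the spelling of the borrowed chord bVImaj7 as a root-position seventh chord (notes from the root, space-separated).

Scale degree 6 in A major is F#. bVImaj7 uses the lowered form, F, taken from A minor. In A minor the chord on F is F–A–C–E.

F A C E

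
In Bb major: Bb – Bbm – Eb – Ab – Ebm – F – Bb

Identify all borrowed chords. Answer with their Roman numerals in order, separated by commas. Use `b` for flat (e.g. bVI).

i, bVII, iv

In Bb major the diatonic chords are Bb, Cm, Dm, Eb, F, Gm, Adim. Bb, Eb and F are all diatonic. Bbm (Bb–Db–F) is not: scale degree 1 in Bb major carries Bb (I). In Bb minor the chord on that degree is Bbm, so here it functions as i, borrowed from the parallel minor. But Ab (Ab–C–Eb) is foreign: the diatonic vii° on degree 7 is Adim, whereas Ab comes from Bb minor. It is labeled bVII. Ebm (Eb–Gb–Bb) doesn't fit — on degree 4 Bb major would have Eb (IV). Ebm is the degree-4 chord of Bb minor, so it is the borrowed iv.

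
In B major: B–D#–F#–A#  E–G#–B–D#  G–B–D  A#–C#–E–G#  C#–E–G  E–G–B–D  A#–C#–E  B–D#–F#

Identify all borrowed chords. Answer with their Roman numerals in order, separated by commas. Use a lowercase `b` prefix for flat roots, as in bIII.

The diatonic triads in B major are B, C#m, D#m, E, F#, G#m, A#dim. B–D#–F#–A# = Bmaj7, E–G#–B–D# = Emaj7, A#–C#–E–G# = A#m7b5, A#–C#–E = A#dim and B–D#–F# = B all belong to that set. But G–B–D is foreign: the diatonic vi on degree 6 is G#m, whereas G comes from B minor. It is labeled bVI. C#–E–G is not: scale degree 2 in B major carries C#m (ii). In B minor the chord on that degree is C#dim, so here it functions as ii°, borrowed from the parallel minor. E–G–B–D doesn't fit — on degree 4 B major would have E (IV). Em7 is the degree-4 chord of B minor, so it is the borrowed iv7.

bVI, ii°, iv7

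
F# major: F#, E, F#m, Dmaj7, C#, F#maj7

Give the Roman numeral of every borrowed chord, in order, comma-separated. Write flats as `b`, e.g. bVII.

bVII, i, bVImaj7

F# major has the diatonic set F#, G#m, A#m, B, C#, D#m, E#dim. F#, C# and F#maj7 all belong to that set. But E (E–G#–B) is foreign: the diatonic vii° on degree 7 is E#dim, whereas E comes from F# minor. It is labeled bVII. But F#m (F#–A–C#) is foreign: the diatonic I on degree 1 is F#, whereas F#m comes from F# minor. It is labeled i. But Dmaj7 (D–F#–A–C#) is foreign: the diatonic vi on degree 6 is D#m, whereas Dmaj7 comes from F# minor. It is labeled bVImaj7.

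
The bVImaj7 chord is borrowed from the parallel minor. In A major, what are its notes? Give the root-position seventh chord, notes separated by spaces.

bVImaj7 is built on the lowered scale degree 6. In A major degree 6 is F#; lowered it becomes F. In A minor the chord on F is F–A–C–E.

F A C E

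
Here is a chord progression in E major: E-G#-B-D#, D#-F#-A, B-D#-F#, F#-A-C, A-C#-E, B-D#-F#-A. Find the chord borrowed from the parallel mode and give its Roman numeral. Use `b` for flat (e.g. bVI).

ii°

The diatonic triads in E major are E, F#m, G#m, A, B, C#m, D#dim. Of the given chords, E–G#–B–D# = Emaj7, D#–F#–A = D#dim, B–D#–F# = B, A–C#–E = A and B–D#–F#–A = B7 are diatonic. F#–A–C doesn't fit — on degree 2 E major would have F#m (ii). F#dim is the degree-2 chord of E minor, so it is the borrowed ii°.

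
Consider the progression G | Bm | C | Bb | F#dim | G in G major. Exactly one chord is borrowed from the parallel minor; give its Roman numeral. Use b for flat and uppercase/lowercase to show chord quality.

bIII

In G major the diatonic chords are G, Am, Bm, C, D, Em, F#dim. G, Bm, C and F#dim are all diatonic. But Bb (Bb–D–F) is foreign: the diatonic iii on degree 3 is Bm, whereas Bb comes from G minor. It is labeled bIII.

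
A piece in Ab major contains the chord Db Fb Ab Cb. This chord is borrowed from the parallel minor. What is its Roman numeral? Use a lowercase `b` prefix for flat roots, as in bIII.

iv7

The root Db is the diatonic 4th degree of Ab major; the borrowing shows in the chord quality. Db–Fb–Ab–Cb is a minor-seventh chord — the form found in Ab minor, not the diatonic IV (Db). Borrowed into Ab major it is written iv7.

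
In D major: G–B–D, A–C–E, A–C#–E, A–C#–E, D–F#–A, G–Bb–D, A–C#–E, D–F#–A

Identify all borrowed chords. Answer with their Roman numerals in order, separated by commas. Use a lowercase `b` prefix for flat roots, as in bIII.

v, iv

The diatonic triads in D major are D, Em, F#m, G, A, Bm, C#dim. G–B–D = G, A–C#–E = A and D–F#–A = D all belong to that set. A–C–E doesn't fit — on degree 5 D major would have A (V). Am is the degree-5 chord of D minor, so it is the borrowed v. But G–Bb–D is foreign: the diatonic IV on degree 4 is G, whereas Gm comes from D minor. It is labeled iv.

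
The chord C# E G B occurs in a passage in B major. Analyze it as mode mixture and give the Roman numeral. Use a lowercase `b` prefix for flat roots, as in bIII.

iiø7

C# is scale degree 2 in B major. Diatonically B major has C#m (ii) on that degree; C#–E–G–B is instead the half-diminished-seventh chord native to B minor, so it takes the label iiø7.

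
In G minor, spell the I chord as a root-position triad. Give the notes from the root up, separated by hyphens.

I is built on scale degree 1, which is G in both G minor and its parallel. In G major the chord on G is G–B–D.

G-B-D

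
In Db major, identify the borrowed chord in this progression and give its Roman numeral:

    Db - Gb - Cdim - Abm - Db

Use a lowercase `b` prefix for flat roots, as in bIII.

v

In Db major the diatonic chords are Db, Ebm, Fm, Gb, Ab, Bbm, Cdim. Db, Gb and Cdim all belong to that set. Abm (Ab–Cb–Eb) is not: scale degree 5 in Db major carries Ab (V). In Db minor the chord on that degree is Abm, so here it functions as v, borrowed from the parallel minor.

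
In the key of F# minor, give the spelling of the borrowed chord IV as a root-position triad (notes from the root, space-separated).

IV is built on scale degree 4, which is B in both F# minor and its parallel. Building the major chord from the parallel major on B: B–D#–F#.

B D# F#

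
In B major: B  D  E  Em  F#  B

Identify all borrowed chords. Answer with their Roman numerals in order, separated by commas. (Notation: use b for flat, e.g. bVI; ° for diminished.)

The diatonic triads in B major are B, C#m, D#m, E, F#, G#m, A#dim. B, E and F# are all diatonic. D (D–F#–A) is not: scale degree 3 in B major carries D#m (iii). In B minor the chord on that degree is D, so here it functions as bIII, borrowed from the parallel minor. But Em (E–G–B) is foreign: the diatonic IV on degree 4 is E, whereas Em comes from B minor. It is labeled iv.

bIII, iv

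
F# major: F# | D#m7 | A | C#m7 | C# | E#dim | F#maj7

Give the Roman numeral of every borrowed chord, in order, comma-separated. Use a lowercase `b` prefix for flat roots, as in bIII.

In F# major the diatonic chords are F#, G#m, A#m, B, C#, D#m, E#dim. Of the given chords, F#, D#m7, C#, E#dim and F#maj7 are diatonic. A (A–C#–E) doesn't fit — on degree 3 F# major would have A#m (iii). A is the degree-3 chord of F# minor, so it is the borrowed bIII. C#m7 (C#–E–G#–B) is not: scale degree 5 in F# major carries C# (V). In F# minor the chord on that degree is C#m7, so here it functions as v7, borrowed from the parallel minor.

bIII, v7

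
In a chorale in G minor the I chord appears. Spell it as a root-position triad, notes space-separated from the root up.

The root, G, is scale degree 1 — the same note in G minor and G major; only the chord quality changes. In G major the chord on G is G–B–D.

G B D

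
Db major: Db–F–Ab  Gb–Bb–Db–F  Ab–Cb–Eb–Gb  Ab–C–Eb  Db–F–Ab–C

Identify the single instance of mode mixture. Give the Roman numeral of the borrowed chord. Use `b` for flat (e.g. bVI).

v7

The diatonic triads in Db major are Db, Ebm, Fm, Gb, Ab, Bbm, Cdim. Db–F–Ab = Db, Gb–Bb–Db–F = Gbmaj7, Ab–C–Eb = Ab and Db–F–Ab–C = Dbmaj7 are all diatonic. Ab–Cb–Eb–Gb is not: scale degree 5 in Db major carries Ab (V). In Db minor the chord on that degree is Abm7, so here it functions as v7, borrowed from the parallel minor.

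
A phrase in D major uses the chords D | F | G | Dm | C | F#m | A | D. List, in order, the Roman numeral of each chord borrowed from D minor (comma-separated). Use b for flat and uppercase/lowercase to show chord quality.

D major has the diatonic set D, Em, F#m, G, A, Bm, C#dim. D, G, F#m and A all belong to that set. F (F–A–C) is not: scale degree 3 in D major carries F#m (iii). In D minor the chord on that degree is F, so here it functions as bIII, borrowed from the parallel minor. But Dm (D–F–A) is foreign: the diatonic I on degree 1 is D, whereas Dm comes from D minor. It is labeled i. C (C–E–G) is not: scale degree 7 in D major carries C#dim (vii°). In D minor the chord on that degree is C, so here it functions as bVII, borrowed from the parallel minor.

bIII, i, bVII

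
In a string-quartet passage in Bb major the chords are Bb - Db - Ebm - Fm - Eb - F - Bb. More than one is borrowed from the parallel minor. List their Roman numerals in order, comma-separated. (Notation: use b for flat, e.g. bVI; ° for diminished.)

bIII, iv, v

Bb major has the diatonic set Bb, Cm, Dm, Eb, F, Gm, Adim. Bb, Eb and F are all diatonic. Db (Db–F–Ab) doesn't fit — on degree 3 Bb major would have Dm (iii). Db is the degree-3 chord of Bb minor, so it is the borrowed bIII. But Ebm (Eb–Gb–Bb) is foreign: the diatonic IV on degree 4 is Eb, whereas Ebm comes from Bb minor. It is labeled iv. Fm (F–Ab–C) is not: scale degree 5 in Bb major carries F (V). In Bb minor the chord on that degree is Fm, so here it functions as v, borrowed from the parallel minor.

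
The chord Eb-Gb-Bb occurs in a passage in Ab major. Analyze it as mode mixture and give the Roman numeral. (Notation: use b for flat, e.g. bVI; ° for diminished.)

v

Eb is scale degree 5 in Ab major. The diatonic chord on degree 5 would be Eb (V), but Eb–Gb–Bb is the minor chord from Ab minor. As a borrowed chord it is labeled v.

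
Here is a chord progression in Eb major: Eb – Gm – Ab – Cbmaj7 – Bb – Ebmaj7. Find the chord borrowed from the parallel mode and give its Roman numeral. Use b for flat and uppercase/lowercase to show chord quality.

bVImaj7

Eb major has the diatonic set Eb, Fm, Gm, Ab, Bb, Cm, Ddim. Of the given chords, Eb, Gm, Ab, Bb and Ebmaj7 are diatonic. Cbmaj7 (Cb–Eb–Gb–Bb) doesn't fit — on degree 6 Eb major would have Cm (vi). Cbmaj7 is the degree-6 chord of Eb minor, so it is the borrowed bVImaj7.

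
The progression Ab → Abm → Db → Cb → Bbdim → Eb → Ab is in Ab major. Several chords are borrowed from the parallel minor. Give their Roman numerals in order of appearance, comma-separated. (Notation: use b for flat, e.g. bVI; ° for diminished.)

Ab major has the diatonic set Ab, Bbm, Cm, Db, Eb, Fm, Gdim. Of the given chords, Ab, Db and Eb are diatonic. But Abm (Ab–Cb–Eb) is foreign: the diatonic I on degree 1 is Ab, whereas Abm comes from Ab minor. It is labeled i. But Cb (Cb–Eb–Gb) is foreign: the diatonic iii on degree 3 is Cm, whereas Cb comes from Ab minor. It is labeled bIII. Bbdim (Bb–Db–Fb) doesn't fit — on degree 2 Ab major would have Bbm (ii). Bbdim is the degree-2 chord of Ab minor, so it is the borrowed ii°.

i, bIII, ii°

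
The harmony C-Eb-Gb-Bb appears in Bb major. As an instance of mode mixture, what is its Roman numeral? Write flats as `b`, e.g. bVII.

C is scale degree 2 in Bb major. The diatonic chord on degree 2 would be Cm (ii), but C–Eb–Gb–Bb is the half-diminished-seventh chord from Bb minor. As a borrowed chord it is labeled iiø7.

iiø7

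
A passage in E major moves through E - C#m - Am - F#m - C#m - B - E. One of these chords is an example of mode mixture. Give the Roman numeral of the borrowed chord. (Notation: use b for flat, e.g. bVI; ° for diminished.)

iv

E major has the diatonic set E, F#m, G#m, A, B, C#m, D#dim. Of the given chords, E, C#m, F#m and B are diatonic. But Am (A–C–E) is foreign: the diatonic IV on degree 4 is A, whereas Am comes from E minor. It is labeled iv.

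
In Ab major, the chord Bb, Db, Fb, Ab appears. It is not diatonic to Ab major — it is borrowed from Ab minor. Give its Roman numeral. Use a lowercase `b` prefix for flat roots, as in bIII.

Bb is scale degree 2 in Ab major. The diatonic chord on degree 2 would be Bbm (ii), but Bb–Db–Fb–Ab is the half-diminished-seventh chord from Ab minor. As a borrowed chord it is labeled iiø7.

iiø7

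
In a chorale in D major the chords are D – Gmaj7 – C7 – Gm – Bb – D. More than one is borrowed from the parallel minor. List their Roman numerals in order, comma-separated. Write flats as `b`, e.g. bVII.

bVII7, iv, bVI

The diatonic triads in D major are D, Em, F#m, G, A, Bm, C#dim. D and Gmaj7 are both diatonic. C7 (C–E–G–Bb) doesn't fit — on degree 7 D major would have C#dim (vii°). C7 is the degree-7 chord of D minor, so it is the borrowed bVII7. Gm (G–Bb–D) is not: scale degree 4 in D major carries G (IV). In D minor the chord on that degree is Gm, so here it functions as iv, borrowed from the parallel minor. Bb (Bb–D–F) is not: scale degree 6 in D major carries Bm (vi). In D minor the chord on that degree is Bb, so here it functions as bVI, borrowed from the parallel minor.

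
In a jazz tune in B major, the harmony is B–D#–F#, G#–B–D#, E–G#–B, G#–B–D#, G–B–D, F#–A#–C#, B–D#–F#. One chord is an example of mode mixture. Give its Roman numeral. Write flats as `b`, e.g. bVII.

In B major the diatonic chords are B, C#m, D#m, E, F#, G#m, A#dim. Of the given chords, B–D#–F# = B, G#–B–D# = G#m, E–G#–B = E and F#–A#–C# = F# are diatonic. G–B–D doesn't fit — on degree 6 B major would have G#m (vi). G is the degree-6 chord of B minor, so it is the borrowed bVI.

bVI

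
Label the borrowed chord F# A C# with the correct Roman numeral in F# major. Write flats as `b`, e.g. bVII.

i

F# is scale degree 1 in F# major. The diatonic chord on degree 1 would be F# (I), but F#–A–C# is the minor chord from F# minor. As a borrowed chord it is labeled i.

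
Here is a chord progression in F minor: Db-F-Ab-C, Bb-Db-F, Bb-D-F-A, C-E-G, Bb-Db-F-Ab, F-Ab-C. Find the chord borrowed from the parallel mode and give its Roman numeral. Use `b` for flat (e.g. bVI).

In F minor (with V from harmonic minor) the diatonic chords are Fm, Gdim, Ab, Bbm, C, Db, Eb. Of the given chords, Db–F–Ab–C = Dbmaj7, Bb–Db–F = Bbm, C–E–G = C, Bb–Db–F–Ab = Bbm7 and F–Ab–C = Fm are diatonic. Bb–D–F–A is not: scale degree 4 in F minor carries Bbm (iv). In F major the chord on that degree is Bbmaj7, so here it functions as IVmaj7, borrowed from the parallel major.

IVmaj7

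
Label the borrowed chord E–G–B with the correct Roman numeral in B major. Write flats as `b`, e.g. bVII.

The root E is the diatonic 4th degree of B major; the borrowing shows in the chord quality. Diatonically B major has E (IV) on that degree; E–G–B is instead the minor chord native to B minor, so it takes the label iv.

iv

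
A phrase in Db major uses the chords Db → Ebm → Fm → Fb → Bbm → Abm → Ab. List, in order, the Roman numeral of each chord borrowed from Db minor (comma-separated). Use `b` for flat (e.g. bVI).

The diatonic triads in Db major are Db, Ebm, Fm, Gb, Ab, Bbm, Cdim. Db, Ebm, Fm, Bbm and Ab all belong to that set. But Fb (Fb–Ab–Cb) is foreign: the diatonic iii on degree 3 is Fm, whereas Fb comes from Db minor. It is labeled bIII. Abm (Ab–Cb–Eb) is not: scale degree 5 in Db major carries Ab (V). In Db minor the chord on that degree is Abm, so here it functions as v, borrowed from the parallel minor.

bIII, v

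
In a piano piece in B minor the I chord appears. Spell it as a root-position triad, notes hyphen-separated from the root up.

The root, B, is scale degree 1 — the same note in B minor and B major; only the chord quality changes. In B major the chord on B is B–D#–F#.

B-D#-F#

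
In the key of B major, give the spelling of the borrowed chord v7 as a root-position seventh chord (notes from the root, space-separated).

The root, F#, is scale degree 5 — the same note in B major and B minor; only the chord quality changes. Building the minor-seventh chord from the parallel minor on F#: F#–A–C#–E.

F# A C# E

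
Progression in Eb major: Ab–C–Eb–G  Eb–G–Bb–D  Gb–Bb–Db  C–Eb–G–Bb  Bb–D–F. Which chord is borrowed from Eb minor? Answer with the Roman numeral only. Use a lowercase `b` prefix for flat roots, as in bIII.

bIII

Eb major has the diatonic set Eb, Fm, Gm, Ab, Bb, Cm, Ddim. Of the given chords, Ab–C–Eb–G = Abmaj7, Eb–G–Bb–D = Ebmaj7, C–Eb–G–Bb = Cm7 and Bb–D–F = Bb are diatonic. But Gb–Bb–Db is foreign: the diatonic iii on degree 3 is Gm, whereas Gb comes from Eb minor. It is labeled bIII.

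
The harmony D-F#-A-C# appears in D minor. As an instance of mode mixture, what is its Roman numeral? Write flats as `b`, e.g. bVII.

The root D is the diatonic 1st degree of D minor; the borrowing shows in the chord quality. Diatonically D minor has Dm (i) on that degree; D–F#–A–C# is instead the major-seventh chord native to D major, so it takes the label Imaj7.

Imaj7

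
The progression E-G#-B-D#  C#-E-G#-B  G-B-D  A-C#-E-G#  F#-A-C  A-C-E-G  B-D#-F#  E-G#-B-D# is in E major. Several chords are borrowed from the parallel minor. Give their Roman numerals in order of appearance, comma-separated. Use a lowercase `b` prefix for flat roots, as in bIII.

bIII, ii°, iv7

E major has the diatonic set E, F#m, G#m, A, B, C#m, D#dim. E–G#–B–D# = Emaj7, C#–E–G#–B = C#m7, A–C#–E–G# = Amaj7 and B–D#–F# = B all belong to that set. G–B–D doesn't fit — on degree 3 E major would have G#m (iii). G is the degree-3 chord of E minor, so it is the borrowed bIII. F#–A–C is not: scale degree 2 in E major carries F#m (ii). In E minor the chord on that degree is F#dim, so here it functions as ii°, borrowed from the parallel minor. A–C–E–G is not: scale degree 4 in E major carries A (IV). In E minor the chord on that degree is Am7, so here it functions as iv7, borrowed from the parallel minor.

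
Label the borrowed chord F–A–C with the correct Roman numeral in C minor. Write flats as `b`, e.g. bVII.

F is scale degree 4 in C minor. F–A–C is a major chord — the form found in C major, not the diatonic iv (Fm). Borrowed into C minor it is written IV.

IV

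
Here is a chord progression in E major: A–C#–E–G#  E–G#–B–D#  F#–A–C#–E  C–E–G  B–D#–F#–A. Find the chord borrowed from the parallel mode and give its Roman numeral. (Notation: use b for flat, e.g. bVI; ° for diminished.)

The diatonic triads in E major are E, F#m, G#m, A, B, C#m, D#dim. A–C#–E–G# = Amaj7, E–G#–B–D# = Emaj7, F#–A–C#–E = F#m7 and B–D#–F#–A = B7 all belong to that set. But C–E–G is foreign: the diatonic vi on degree 6 is C#m, whereas C comes from E minor. It is labeled bVI.

bVI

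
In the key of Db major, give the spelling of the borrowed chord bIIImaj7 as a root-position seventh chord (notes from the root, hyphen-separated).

Fb-Ab-Cb-Eb

bIIImaj7 is built on the lowered scale degree 3. In Db major degree 3 is F; lowered it becomes Fb. Building the major-seventh chord from the parallel minor on Fb: Fb–Ab–Cb–Eb.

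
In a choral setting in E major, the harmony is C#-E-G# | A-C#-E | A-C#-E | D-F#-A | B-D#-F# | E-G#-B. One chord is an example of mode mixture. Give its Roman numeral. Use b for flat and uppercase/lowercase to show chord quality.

The diatonic triads in E major are E, F#m, G#m, A, B, C#m, D#dim. Of the given chords, C#–E–G# = C#m, A–C#–E = A, B–D#–F# = B and E–G#–B = E are diatonic. But D–F#–A is foreign: the diatonic vii° on degree 7 is D#dim, whereas D comes from E minor. It is labeled bVII.

bVII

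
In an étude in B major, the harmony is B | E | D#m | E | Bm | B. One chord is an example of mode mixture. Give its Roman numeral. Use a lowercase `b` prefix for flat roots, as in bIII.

i

The diatonic triads in B major are B, C#m, D#m, E, F#, G#m, A#dim. Of the given chords, B, E and D#m are diatonic. But Bm (B–D–F#) is foreign: the diatonic I on degree 1 is B, whereas Bm comes from B minor. It is labeled i.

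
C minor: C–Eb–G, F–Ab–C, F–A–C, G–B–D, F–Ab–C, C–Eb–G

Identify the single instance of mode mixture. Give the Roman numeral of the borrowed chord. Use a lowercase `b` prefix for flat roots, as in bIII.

In C minor (with V from harmonic minor) the diatonic chords are Cm, Ddim, Eb, Fm, G, Ab, Bb. C–Eb–G = Cm, F–Ab–C = Fm and G–B–D = G all belong to that set. F–A–C doesn't fit — on degree 4 C minor would have Fm (iv). F is the degree-4 chord of C major, so it is the borrowed IV.

IV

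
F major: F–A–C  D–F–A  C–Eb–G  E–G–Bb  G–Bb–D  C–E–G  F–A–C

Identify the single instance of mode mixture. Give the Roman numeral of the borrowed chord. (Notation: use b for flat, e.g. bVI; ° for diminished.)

v

F major has the diatonic set F, Gm, Am, Bb, C, Dm, Edim. Of the given chords, F–A–C = F, D–F–A = Dm, E–G–Bb = Edim, G–Bb–D = Gm and C–E–G = C are diatonic. C–Eb–G is not: scale degree 5 in F major carries C (V). In F minor the chord on that degree is Cm, so here it functions as v, borrowed from the parallel minor.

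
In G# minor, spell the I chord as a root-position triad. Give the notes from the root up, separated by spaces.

G# B# D#

I is built on scale degree 1, which is G# in both G# minor and its parallel. In G# major the chord on G# is G#–B#–D#.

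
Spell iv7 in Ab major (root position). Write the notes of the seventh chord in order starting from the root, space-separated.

Db Fb Ab Cb

The root, Db, is scale degree 4 — the same note in Ab major and Ab minor; only the chord quality changes. Stacking thirds in Ab minor on Db gives Db–Fb–Ab–Cb.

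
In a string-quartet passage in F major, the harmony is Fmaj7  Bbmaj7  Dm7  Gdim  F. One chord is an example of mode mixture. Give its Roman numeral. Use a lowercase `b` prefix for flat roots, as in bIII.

ii°

In F major the diatonic chords are F, Gm, Am, Bb, C, Dm, Edim. Fmaj7, Bbmaj7, Dm7 and F are all diatonic. Gdim (G–Bb–Db) is not: scale degree 2 in F major carries Gm (ii). In F minor the chord on that degree is Gdim, so here it functions as ii°, borrowed from the parallel minor.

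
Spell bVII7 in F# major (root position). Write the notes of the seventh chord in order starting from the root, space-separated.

bVII7 is built on the lowered scale degree 7. In F# major degree 7 is E#; lowered it becomes E. In F# minor the chord on E is E–G#–B–D.

E G# B D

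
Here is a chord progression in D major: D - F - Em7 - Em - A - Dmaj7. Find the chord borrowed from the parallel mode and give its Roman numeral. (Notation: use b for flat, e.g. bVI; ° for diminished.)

In D major the diatonic chords are D, Em, F#m, G, A, Bm, C#dim. Of the given chords, D, Em7, Em, A and Dmaj7 are diatonic. F (F–A–C) is not: scale degree 3 in D major carries F#m (iii). In D minor the chord on that degree is F, so here it functions as bIII, borrowed from the parallel minor.

bIII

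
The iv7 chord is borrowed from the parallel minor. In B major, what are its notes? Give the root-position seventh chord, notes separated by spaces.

E G B D

The root, E, is scale degree 4 — the same note in B major and B minor; only the chord quality changes. Building the minor-seventh chord from the parallel minor on E: E–G–B–D.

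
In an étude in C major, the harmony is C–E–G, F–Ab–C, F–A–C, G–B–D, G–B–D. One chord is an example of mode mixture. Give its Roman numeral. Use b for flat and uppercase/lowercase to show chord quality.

iv

The diatonic triads in C major are C, Dm, Em, F, G, Am, Bdim. C–E–G = C, F–A–C = F and G–B–D = G all belong to that set. F–Ab–C is not: scale degree 4 in C major carries F (IV). In C minor the chord on that degree is Fm, so here it functions as iv, borrowed from the parallel minor.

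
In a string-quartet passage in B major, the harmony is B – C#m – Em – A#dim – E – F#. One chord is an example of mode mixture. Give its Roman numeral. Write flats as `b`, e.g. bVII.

In B major the diatonic chords are B, C#m, D#m, E, F#, G#m, A#dim. B, C#m, A#dim, E and F# all belong to that set. Em (E–G–B) doesn't fit — on degree 4 B major would have E (IV). Em is the degree-4 chord of B minor, so it is the borrowed iv.

iv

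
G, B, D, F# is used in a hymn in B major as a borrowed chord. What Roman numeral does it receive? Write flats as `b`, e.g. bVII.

In B major scale degree 6 is G#; G is its lowered form, from B minor. G–B–D–F# is a major-seventh chord — the form found in B minor, not the diatonic vi (G#m). Borrowed into B major it is written bVImaj7.

bVImaj7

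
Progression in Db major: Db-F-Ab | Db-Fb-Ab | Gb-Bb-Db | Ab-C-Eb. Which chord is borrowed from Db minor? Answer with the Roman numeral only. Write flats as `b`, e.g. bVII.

i

Db major has the diatonic set Db, Ebm, Fm, Gb, Ab, Bbm, Cdim. Of the given chords, Db–F–Ab = Db, Gb–Bb–Db = Gb and Ab–C–Eb = Ab are diatonic. But Db–Fb–Ab is foreign: the diatonic I on degree 1 is Db, whereas Dbm comes from Db minor. It is labeled i.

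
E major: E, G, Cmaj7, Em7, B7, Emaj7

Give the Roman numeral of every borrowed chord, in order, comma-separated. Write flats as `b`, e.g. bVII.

bIII, bVImaj7, i7

The diatonic triads in E major are E, F#m, G#m, A, B, C#m, D#dim. E, B7 and Emaj7 all belong to that set. G (G–B–D) is not: scale degree 3 in E major carries G#m (iii). In E minor the chord on that degree is G, so here it functions as bIII, borrowed from the parallel minor. Cmaj7 (C–E–G–B) is not: scale degree 6 in E major carries C#m (vi). In E minor the chord on that degree is Cmaj7, so here it functions as bVImaj7, borrowed from the parallel minor. Em7 (E–G–B–D) is not: scale degree 1 in E major carries E (I). In E minor the chord on that degree is Em7, so here it functions as i7, borrowed from the parallel minor.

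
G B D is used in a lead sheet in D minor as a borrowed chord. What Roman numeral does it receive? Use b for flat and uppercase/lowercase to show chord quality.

The root G is the diatonic 4th degree of D minor; the borrowing shows in the chord quality. The diatonic chord on degree 4 would be Gm (iv), but G–B–D is the major chord from D major. As a borrowed chord it is labeled IV.

IV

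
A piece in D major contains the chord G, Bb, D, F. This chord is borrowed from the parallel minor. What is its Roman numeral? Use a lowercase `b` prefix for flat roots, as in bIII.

iv7

The root G is the diatonic 4th degree of D major; the borrowing shows in the chord quality. The diatonic chord on degree 4 would be G (IV), but G–Bb–D–F is the minor-seventh chord from D minor. As a borrowed chord it is labeled iv7.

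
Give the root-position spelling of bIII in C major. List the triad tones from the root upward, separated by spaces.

Eb G Bb

The root of bIII is the lowered 3rd degree: E becomes Eb. Building the major chord from the parallel minor on Eb: Eb–G–Bb.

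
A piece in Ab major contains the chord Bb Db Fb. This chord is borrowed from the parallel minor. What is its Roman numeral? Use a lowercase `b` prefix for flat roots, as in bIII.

Bb is scale degree 2 in Ab major. Diatonically Ab major has Bbm (ii) on that degree; Bb–Db–Fb is instead the diminished chord native to Ab minor, so it takes the label ii°.

ii°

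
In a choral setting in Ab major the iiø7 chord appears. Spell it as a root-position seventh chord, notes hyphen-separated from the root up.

The root, Bb, is scale degree 2 — the same note in Ab major and Ab minor; only the chord quality changes. Building the half-diminished-seventh chord from the parallel minor on Bb: Bb–Db–Fb–Ab.

Bb-Db-Fb-Ab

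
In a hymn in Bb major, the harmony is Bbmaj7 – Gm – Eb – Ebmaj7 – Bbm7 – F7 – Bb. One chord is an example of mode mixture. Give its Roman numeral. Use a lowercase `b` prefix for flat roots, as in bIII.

i7

In Bb major the diatonic chords are Bb, Cm, Dm, Eb, F, Gm, Adim. Of the given chords, Bbmaj7, Gm, Eb, Ebmaj7, F7 and Bb are diatonic. Bbm7 (Bb–Db–F–Ab) doesn't fit — on degree 1 Bb major would have Bb (I). Bbm7 is the degree-1 chord of Bb minor, so it is the borrowed i7.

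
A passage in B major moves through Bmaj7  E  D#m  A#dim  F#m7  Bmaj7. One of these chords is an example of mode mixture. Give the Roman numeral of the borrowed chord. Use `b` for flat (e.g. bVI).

B major has the diatonic set B, C#m, D#m, E, F#, G#m, A#dim. Bmaj7, E, D#m and A#dim all belong to that set. But F#m7 (F#–A–C#–E) is foreign: the diatonic V on degree 5 is F#, whereas F#m7 comes from B minor. It is labeled v7.

v7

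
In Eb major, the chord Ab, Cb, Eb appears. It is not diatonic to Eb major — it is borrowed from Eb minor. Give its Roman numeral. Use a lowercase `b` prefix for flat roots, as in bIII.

iv

The root Ab is the diatonic 4th degree of Eb major; the borrowing shows in the chord quality. The diatonic chord on degree 4 would be Ab (IV), but Ab–Cb–Eb is the minor chord from Eb minor. As a borrowed chord it is labeled iv.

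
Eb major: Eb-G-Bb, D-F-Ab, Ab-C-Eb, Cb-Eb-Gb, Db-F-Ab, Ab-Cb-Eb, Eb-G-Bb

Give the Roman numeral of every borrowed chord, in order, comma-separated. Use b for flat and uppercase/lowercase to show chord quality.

The diatonic triads in Eb major are Eb, Fm, Gm, Ab, Bb, Cm, Ddim. Of the given chords, Eb–G–Bb = Eb, D–F–Ab = Ddim and Ab–C–Eb = Ab are diatonic. Cb–Eb–Gb is not: scale degree 6 in Eb major carries Cm (vi). In Eb minor the chord on that degree is Cb, so here it functions as bVI, borrowed from the parallel minor. Db–F–Ab is not: scale degree 7 in Eb major carries Ddim (vii°). In Eb minor the chord on that degree is Db, so here it functions as bVII, borrowed from the parallel minor. Ab–Cb–Eb doesn't fit — on degree 4 Eb major would have Ab (IV). Abm is the degree-4 chord of Eb minor, so it is the borrowed iv.

bVI, bVII, iv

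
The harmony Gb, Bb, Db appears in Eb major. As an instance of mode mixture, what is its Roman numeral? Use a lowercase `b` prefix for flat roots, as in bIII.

bIII

In Eb major scale degree 3 is G; Gb is its lowered form, from Eb minor. The diatonic chord on degree 3 would be Gm (iii), but Gb–Bb–Db is the major chord from Eb minor. As a borrowed chord it is labeled bIII.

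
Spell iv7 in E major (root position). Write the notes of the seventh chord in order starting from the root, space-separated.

The root, A, is scale degree 4 — the same note in E major and E minor; only the chord quality changes. Building the minor-seventh chord from the parallel minor on A: A–C–E–G.

A C E G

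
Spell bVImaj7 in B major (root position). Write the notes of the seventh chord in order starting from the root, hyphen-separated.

bVImaj7 is built on the lowered scale degree 6. In B major degree 6 is G#; lowered it becomes G. In B minor the chord on G is G–B–D–F#.

G-B-D-F#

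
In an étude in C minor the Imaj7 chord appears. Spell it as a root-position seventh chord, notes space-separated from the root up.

The root, C, is scale degree 1 — the same note in C minor and C major; only the chord quality changes. Stacking thirds in C major on C gives C–E–G–B.

C E G B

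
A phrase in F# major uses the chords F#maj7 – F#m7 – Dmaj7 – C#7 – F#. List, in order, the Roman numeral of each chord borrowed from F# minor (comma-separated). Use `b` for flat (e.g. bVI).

In F# major the diatonic chords are F#, G#m, A#m, B, C#, D#m, E#dim. Of the given chords, F#maj7, C#7 and F# are diatonic. But F#m7 (F#–A–C#–E) is foreign: the diatonic I on degree 1 is F#, whereas F#m7 comes from F# minor. It is labeled i7. Dmaj7 (D–F#–A–C#) is not: scale degree 6 in F# major carries D#m (vi). In F# minor the chord on that degree is Dmaj7, so here it functions as bVImaj7, borrowed from the parallel minor.

i7, bVImaj7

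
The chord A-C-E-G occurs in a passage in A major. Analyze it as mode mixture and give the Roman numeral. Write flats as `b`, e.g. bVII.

A is scale degree 1 in A major. Diatonically A major has A (I) on that degree; A–C–E–G is instead the minor-seventh chord native to A minor, so it takes the label i7.

i7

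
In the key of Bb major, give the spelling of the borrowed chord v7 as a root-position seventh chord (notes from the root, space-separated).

v7 is built on scale degree 5, which is F in both Bb major and its parallel. In Bb minor the chord on F is F–Ab–C–Eb.

F Ab C Eb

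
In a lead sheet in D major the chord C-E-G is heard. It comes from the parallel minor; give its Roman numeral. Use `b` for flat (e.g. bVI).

The root C is the lowered 7th scale degree — diatonically D major has C# there. C–E–G is a major chord — the form found in D minor, not the diatonic vii° (C#dim). Borrowed into D major it is written bVII.

bVII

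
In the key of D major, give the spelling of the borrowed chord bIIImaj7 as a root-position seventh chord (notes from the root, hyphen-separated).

bIIImaj7 is built on the lowered scale degree 3. In D major degree 3 is F#; lowered it becomes F. Building the major-seventh chord from the parallel minor on F: F–A–C–E.

F-A-C-E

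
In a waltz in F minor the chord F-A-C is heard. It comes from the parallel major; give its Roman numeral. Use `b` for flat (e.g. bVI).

I

The root F is the diatonic 1st degree of F minor; the borrowing shows in the chord quality. Diatonically F minor has Fm (i) on that degree; F–A–C is instead the major chord native to F major, so it takes the label I.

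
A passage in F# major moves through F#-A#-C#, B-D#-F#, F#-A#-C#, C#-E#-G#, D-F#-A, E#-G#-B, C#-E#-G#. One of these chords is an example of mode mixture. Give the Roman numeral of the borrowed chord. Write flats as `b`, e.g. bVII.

bVI

F# major has the diatonic set F#, G#m, A#m, B, C#, D#m, E#dim. F#–A#–C# = F#, B–D#–F# = B, C#–E#–G# = C# and E#–G#–B = E#dim are all diatonic. D–F#–A doesn't fit — on degree 6 F# major would have D#m (vi). D is the degree-6 chord of F# minor, so it is the borrowed bVI.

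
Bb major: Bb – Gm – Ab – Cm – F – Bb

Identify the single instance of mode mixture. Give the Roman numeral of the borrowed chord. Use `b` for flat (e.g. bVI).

bVII

In Bb major the diatonic chords are Bb, Cm, Dm, Eb, F, Gm, Adim. Bb, Gm, Cm and F are all diatonic. Ab (Ab–C–Eb) doesn't fit — on degree 7 Bb major would have Adim (vii°). Ab is the degree-7 chord of Bb minor, so it is the borrowed bVII.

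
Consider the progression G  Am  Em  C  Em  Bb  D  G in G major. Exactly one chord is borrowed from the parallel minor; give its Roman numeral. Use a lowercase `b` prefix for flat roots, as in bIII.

The diatonic triads in G major are G, Am, Bm, C, D, Em, F#dim. G, Am, Em, C and D are all diatonic. Bb (Bb–D–F) doesn't fit — on degree 3 G major would have Bm (iii). Bb is the degree-3 chord of G minor, so it is the borrowed bIII.

bIII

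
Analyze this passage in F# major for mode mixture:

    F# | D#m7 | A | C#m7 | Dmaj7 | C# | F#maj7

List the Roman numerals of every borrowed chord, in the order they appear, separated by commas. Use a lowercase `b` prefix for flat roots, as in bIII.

In F# major the diatonic chords are F#, G#m, A#m, B, C#, D#m, E#dim. F#, D#m7, C# and F#maj7 all belong to that set. A (A–C#–E) doesn't fit — on degree 3 F# major would have A#m (iii). A is the degree-3 chord of F# minor, so it is the borrowed bIII. C#m7 (C#–E–G#–B) doesn't fit — on degree 5 F# major would have C# (V). C#m7 is the degree-5 chord of F# minor, so it is the borrowed v7. Dmaj7 (D–F#–A–C#) is not: scale degree 6 in F# major carries D#m (vi). In F# minor the chord on that degree is Dmaj7, so here it functions as bVImaj7, borrowed from the parallel minor.

bIII, v7, bVImaj7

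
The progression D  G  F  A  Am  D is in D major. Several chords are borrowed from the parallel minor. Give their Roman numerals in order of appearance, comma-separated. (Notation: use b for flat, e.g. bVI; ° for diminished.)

bIII, v

D major has the diatonic set D, Em, F#m, G, A, Bm, C#dim. D, G and A are all diatonic. F (F–A–C) is not: scale degree 3 in D major carries F#m (iii). In D minor the chord on that degree is F, so here it functions as bIII, borrowed from the parallel minor. Am (A–C–E) is not: scale degree 5 in D major carries A (V). In D minor the chord on that degree is Am, so here it functions as v, borrowed from the parallel minor.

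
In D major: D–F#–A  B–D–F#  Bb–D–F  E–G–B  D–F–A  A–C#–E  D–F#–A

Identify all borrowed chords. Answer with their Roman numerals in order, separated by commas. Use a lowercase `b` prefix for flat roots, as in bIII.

bVI, i

In D major the diatonic chords are D, Em, F#m, G, A, Bm, C#dim. D–F#–A = D, B–D–F# = Bm, E–G–B = Em and A–C#–E = A all belong to that set. Bb–D–F doesn't fit — on degree 6 D major would have Bm (vi). Bb is the degree-6 chord of D minor, so it is the borrowed bVI. D–F–A is not: scale degree 1 in D major carries D (I). In D minor the chord on that degree is Dm, so here it functions as i, borrowed from the parallel minor.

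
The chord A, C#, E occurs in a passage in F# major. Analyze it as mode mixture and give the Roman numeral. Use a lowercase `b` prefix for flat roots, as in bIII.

The root A is the lowered 3rd scale degree — diatonically F# major has A# there. A–C#–E is a major chord — the form found in F# minor, not the diatonic iii (A#m). Borrowed into F# major it is written bIII.

bIII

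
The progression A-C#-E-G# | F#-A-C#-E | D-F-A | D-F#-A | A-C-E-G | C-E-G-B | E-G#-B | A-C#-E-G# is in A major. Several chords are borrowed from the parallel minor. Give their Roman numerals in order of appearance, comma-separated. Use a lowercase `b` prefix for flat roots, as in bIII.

In A major the diatonic chords are A, Bm, C#m, D, E, F#m, G#dim. Of the given chords, A–C#–E–G# = Amaj7, F#–A–C#–E = F#m7, D–F#–A = D and E–G#–B = E are diatonic. D–F–A is not: scale degree 4 in A major carries D (IV). In A minor the chord on that degree is Dm, so here it functions as iv, borrowed from the parallel minor. A–C–E–G is not: scale degree 1 in A major carries A (I). In A minor the chord on that degree is Am7, so here it functions as i7, borrowed from the parallel minor. C–E–G–B doesn't fit — on degree 3 A major would have C#m (iii). Cmaj7 is the degree-3 chord of A minor, so it is the borrowed bIIImaj7.

iv, i7, bIIImaj7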